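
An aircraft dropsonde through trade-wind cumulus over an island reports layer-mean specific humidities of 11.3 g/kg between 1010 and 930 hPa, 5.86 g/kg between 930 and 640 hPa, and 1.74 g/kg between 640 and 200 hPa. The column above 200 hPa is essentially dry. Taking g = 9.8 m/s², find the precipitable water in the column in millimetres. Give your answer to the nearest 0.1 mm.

PW ≈ 34.4 mm

Precipitable water is the column-integrated vapour mass per unit area: PW = (1/g) Σ q̄ Δp, with q in kg/kg and Δp in Pa (1 kg/m² of water = 1 mm).
Layer 1010–930 hPa: Δp = 80 hPa = 8000 Pa, q̄ = 0.0113 kg/kg → 0.0113 × 8000 / 9.8 = 9.22 mm
Layer 930–640 hPa: Δp = 290 hPa = 29000 Pa, q̄ = 0.00586 kg/kg → 0.00586 × 29000 / 9.8 = 17.34 mm
Layer 640–200 hPa: Δp = 440 hPa = 44000 Pa, q̄ = 0.00174 kg/kg → 0.00174 × 44000 / 9.8 = 7.81 mm
PW = 9.22 + 17.34 + 7.81 = 34.37 ≈ 34.4 mm.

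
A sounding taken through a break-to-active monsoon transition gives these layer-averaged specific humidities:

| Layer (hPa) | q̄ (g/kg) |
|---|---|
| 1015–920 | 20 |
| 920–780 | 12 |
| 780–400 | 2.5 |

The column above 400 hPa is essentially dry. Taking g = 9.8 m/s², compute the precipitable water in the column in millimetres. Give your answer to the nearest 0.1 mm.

Precipitable water is the column-integrated vapour mass per unit area: PW = (1/g) Σ q̄ Δp, with q in kg/kg and Δp in Pa (1 kg/m² of water = 1 mm).
Layer 1015–920 hPa: Δp = 95 hPa = 9500 Pa, q̄ = 0.02 kg/kg → 0.02 × 9500 / 9.8 = 19.39 mm
Layer 920–780 hPa: Δp = 140 hPa = 14000 Pa, q̄ = 0.012 kg/kg → 0.012 × 14000 / 9.8 = 17.14 mm
Layer 780–400 hPa: Δp = 380 hPa = 38000 Pa, q̄ = 0.0025 kg/kg → 0.0025 × 38000 / 9.8 = 9.69 mm
PW = 19.39 + 17.14 + 9.69 = 46.22 ≈ 46.2 mm.

PW ≈ 46.2 mm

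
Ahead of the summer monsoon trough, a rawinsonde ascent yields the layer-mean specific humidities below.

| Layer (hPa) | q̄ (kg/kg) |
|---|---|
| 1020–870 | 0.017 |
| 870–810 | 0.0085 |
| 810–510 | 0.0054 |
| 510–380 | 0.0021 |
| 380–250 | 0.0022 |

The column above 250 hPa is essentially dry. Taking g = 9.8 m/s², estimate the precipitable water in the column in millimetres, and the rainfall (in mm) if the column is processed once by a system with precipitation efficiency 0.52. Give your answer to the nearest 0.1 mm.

Precipitable water is the column-integrated vapour mass per unit area: PW = (1/g) Σ q̄ Δp, with q in kg/kg and Δp in Pa (1 kg/m² of water = 1 mm).
Layer 1020–870 hPa: Δp = 150 hPa = 15000 Pa, q̄ = 0.017 kg/kg → 0.017 × 15000 / 9.8 = 26.02 mm
Layer 870–810 hPa: Δp = 60 hPa = 6000 Pa, q̄ = 0.0085 kg/kg → 0.0085 × 6000 / 9.8 = 5.20 mm
Layer 810–510 hPa: Δp = 300 hPa = 30000 Pa, q̄ = 0.0054 kg/kg → 0.0054 × 30000 / 9.8 = 16.53 mm
Layer 510–380 hPa: Δp = 130 hPa = 13000 Pa, q̄ = 0.0021 kg/kg → 0.0021 × 13000 / 9.8 = 2.79 mm
Layer 380–250 hPa: Δp = 130 hPa = 13000 Pa, q̄ = 0.0022 kg/kg → 0.0022 × 13000 / 9.8 = 2.92 mm
PW = 26.02 + 5.20 + 16.53 + 2.79 + 2.92 = 53.46 ≈ 53.5 mm.
Rainfall = ε × PW = 0.52 × 53.5 = 27.8 mm.

PW ≈ 53.5 mm; rainfall ≈ 27.8 mm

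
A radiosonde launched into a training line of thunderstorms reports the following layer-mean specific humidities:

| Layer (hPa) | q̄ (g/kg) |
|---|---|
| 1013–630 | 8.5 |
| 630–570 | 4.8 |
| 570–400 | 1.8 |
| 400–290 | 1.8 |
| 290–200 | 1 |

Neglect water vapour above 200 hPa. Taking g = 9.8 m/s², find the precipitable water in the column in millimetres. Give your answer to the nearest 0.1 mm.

Precipitable water is the column-integrated vapour mass per unit area: PW = (1/g) Σ q̄ Δp, with q in kg/kg and Δp in Pa (1 kg/m² of water = 1 mm).
Layer 1013–630 hPa: Δp = 383 hPa = 38300 Pa, q̄ = 0.0085 kg/kg → 0.0085 × 38300 / 9.8 = 33.22 mm
Layer 630–570 hPa: Δp = 60 hPa = 6000 Pa, q̄ = 0.0048 kg/kg → 0.0048 × 6000 / 9.8 = 2.94 mm
Layer 570–400 hPa: Δp = 170 hPa = 17000 Pa, q̄ = 0.0018 kg/kg → 0.0018 × 17000 / 9.8 = 3.12 mm
Layer 400–290 hPa: Δp = 110 hPa = 11000 Pa, q̄ = 0.0018 kg/kg → 0.0018 × 11000 / 9.8 = 2.02 mm
Layer 290–200 hPa: Δp = 90 hPa = 9000 Pa, q̄ = 0.001 kg/kg → 0.001 × 9000 / 9.8 = 0.92 mm
PW = 33.22 + 2.94 + 3.12 + 2.02 + 0.92 = 42.22 ≈ 42.2 mm.

PW ≈ 42.2 mm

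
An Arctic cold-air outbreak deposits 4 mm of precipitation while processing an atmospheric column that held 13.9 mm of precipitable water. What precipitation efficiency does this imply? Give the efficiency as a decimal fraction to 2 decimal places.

ε ≈ 0.29

ε = precipitation / PW = 4 / 13.9 = 0.29.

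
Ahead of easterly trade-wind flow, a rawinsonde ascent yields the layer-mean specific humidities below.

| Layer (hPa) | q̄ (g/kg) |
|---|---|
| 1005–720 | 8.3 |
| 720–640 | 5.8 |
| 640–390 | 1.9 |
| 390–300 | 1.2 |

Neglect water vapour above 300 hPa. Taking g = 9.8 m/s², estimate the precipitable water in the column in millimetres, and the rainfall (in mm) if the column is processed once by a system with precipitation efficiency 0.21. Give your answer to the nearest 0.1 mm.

Precipitable water is the column-integrated vapour mass per unit area: PW = (1/g) Σ q̄ Δp, with q in kg/kg and Δp in Pa (1 kg/m² of water = 1 mm).
Layer 1005–720 hPa: Δp = 285 hPa = 28500 Pa, q̄ = 0.0083 kg/kg → 0.0083 × 28500 / 9.8 = 24.14 mm
Layer 720–640 hPa: Δp = 80 hPa = 8000 Pa, q̄ = 0.0058 kg/kg → 0.0058 × 8000 / 9.8 = 4.73 mm
Layer 640–390 hPa: Δp = 250 hPa = 25000 Pa, q̄ = 0.0019 kg/kg → 0.0019 × 25000 / 9.8 = 4.85 mm
Layer 390–300 hPa: Δp = 90 hPa = 9000 Pa, q̄ = 0.0012 kg/kg → 0.0012 × 9000 / 9.8 = 1.10 mm
PW = 24.14 + 4.73 + 4.85 + 1.10 = 34.82 ≈ 34.8 mm.
Rainfall = ε × PW = 0.21 × 34.8 = 7.3 mm.

PW ≈ 34.8 mm; rainfall ≈ 7.3 mm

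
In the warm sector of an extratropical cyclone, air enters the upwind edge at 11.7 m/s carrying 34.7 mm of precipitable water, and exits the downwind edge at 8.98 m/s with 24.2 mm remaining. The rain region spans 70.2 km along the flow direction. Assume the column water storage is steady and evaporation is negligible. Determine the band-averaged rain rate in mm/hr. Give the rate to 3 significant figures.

R ≈ 9.68 mm/hr

Column moisture flux per unit crosswind length is F = V × PW.
Inflow: F_in = 11.7 × 34.7 = 405.99 mm·m/s
Outflow: F_out = 8.98 × 24.2 = 217.316 mm·m/s
Steady-state rate R = (F_in − F_out)/L = (405.99 − 217.316) / 70200 m = 2.688e-03 mm/s.
R = 2.688e-03 × 3600 = 9.68 mm/hr.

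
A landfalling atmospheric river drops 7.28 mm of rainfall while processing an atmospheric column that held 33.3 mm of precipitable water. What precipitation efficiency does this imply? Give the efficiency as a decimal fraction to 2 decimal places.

ε ≈ 0.22

ε = rainfall / PW = 7.28 / 33.3 = 0.22.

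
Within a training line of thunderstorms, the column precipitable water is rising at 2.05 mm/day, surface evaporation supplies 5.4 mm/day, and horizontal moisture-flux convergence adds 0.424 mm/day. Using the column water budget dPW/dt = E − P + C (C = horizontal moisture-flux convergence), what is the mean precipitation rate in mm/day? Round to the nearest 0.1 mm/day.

dPW/dt = +2.05 mm/day.
P = E + C − dPW/dt = 5.4 + (0.424) − (+2.05) = 3.8 mm/day.

P ≈ 3.8 mm/day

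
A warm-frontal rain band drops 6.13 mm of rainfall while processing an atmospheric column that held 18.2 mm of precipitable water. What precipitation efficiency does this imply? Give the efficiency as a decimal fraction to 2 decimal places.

ε = rainfall / PW = 6.13 / 18.2 = 0.34.

ε ≈ 0.34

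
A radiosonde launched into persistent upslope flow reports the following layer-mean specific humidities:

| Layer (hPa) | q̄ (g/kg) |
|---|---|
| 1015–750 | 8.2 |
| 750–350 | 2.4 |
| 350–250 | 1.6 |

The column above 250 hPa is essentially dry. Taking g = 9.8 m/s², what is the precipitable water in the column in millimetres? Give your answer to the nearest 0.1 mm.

PW ≈ 33.6 mm

Precipitable water is the column-integrated vapour mass per unit area: PW = (1/g) Σ q̄ Δp, with q in kg/kg and Δp in Pa (1 kg/m² of water = 1 mm).
Layer 1015–750 hPa: Δp = 265 hPa = 26500 Pa, q̄ = 0.0082 kg/kg → 0.0082 × 26500 / 9.8 = 22.17 mm
Layer 750–350 hPa: Δp = 400 hPa = 40000 Pa, q̄ = 0.0024 kg/kg → 0.0024 × 40000 / 9.8 = 9.80 mm
Layer 350–250 hPa: Δp = 100 hPa = 10000 Pa, q̄ = 0.0016 kg/kg → 0.0016 × 10000 / 9.8 = 1.63 mm
PW = 22.17 + 9.80 + 1.63 = 33.60 ≈ 33.6 mm.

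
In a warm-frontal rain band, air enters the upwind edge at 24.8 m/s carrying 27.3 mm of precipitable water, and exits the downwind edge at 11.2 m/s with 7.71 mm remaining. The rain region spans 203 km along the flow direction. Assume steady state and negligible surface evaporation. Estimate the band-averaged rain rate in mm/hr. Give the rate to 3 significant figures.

R ≈ 10.5 mm/hr

Column moisture flux per unit crosswind length is F = V × PW.
Inflow: F_in = 24.8 × 27.3 = 677.04 mm·m/s
Outflow: F_out = 11.2 × 7.71 = 86.352 mm·m/s
Steady-state rate R = (F_in − F_out)/L = (677.04 − 86.352) / 203000 m = 2.910e-03 mm/s.
R = 2.910e-03 × 3600 = 10.5 mm/hr.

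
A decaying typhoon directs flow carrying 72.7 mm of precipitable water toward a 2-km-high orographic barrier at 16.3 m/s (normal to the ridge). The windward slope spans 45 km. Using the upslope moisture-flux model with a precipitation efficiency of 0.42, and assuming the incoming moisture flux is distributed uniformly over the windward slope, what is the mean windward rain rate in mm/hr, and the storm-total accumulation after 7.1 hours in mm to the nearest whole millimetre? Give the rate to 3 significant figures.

Incoming column moisture flux per unit ridge length: F = V × PW = 16.3 × 72.7 = 1185.01 mm·m/s.
Spread over the 45 km slope with efficiency ε = 0.42: R = ε·F/W = 0.42 × 1185.01 / 45000 m = 1.106e-02 mm/s.
R = 1.106e-02 × 3600 = 39.8 mm/hr.
Over 7.1 h: total = 39.8 × 7.1 = 282.58 ≈ 283 mm.

R ≈ 39.8 mm/hr; total ≈ 283 mm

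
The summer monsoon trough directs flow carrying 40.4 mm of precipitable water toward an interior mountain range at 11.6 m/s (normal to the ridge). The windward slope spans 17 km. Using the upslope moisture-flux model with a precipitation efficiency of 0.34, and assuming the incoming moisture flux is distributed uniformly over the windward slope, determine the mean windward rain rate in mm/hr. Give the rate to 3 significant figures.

R ≈ 33.7 mm/hr

Incoming column moisture flux per unit ridge length: F = V × PW = 11.6 × 40.4 = 468.64 mm·m/s.
Spread over the 17 km slope with efficiency ε = 0.34: R = ε·F/W = 0.34 × 468.64 / 17000 m = 9.373e-03 mm/s.
R = 9.373e-03 × 3600 = 33.7 mm/hr.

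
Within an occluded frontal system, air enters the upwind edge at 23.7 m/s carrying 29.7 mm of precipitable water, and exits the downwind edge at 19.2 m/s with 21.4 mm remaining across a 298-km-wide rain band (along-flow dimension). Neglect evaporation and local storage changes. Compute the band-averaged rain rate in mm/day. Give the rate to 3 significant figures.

R ≈ 85.0 mm/day

Column moisture flux per unit crosswind length is F = V × PW.
Inflow: F_in = 23.7 × 29.7 = 703.89 mm·m/s
Outflow: F_out = 19.2 × 21.4 = 410.88 mm·m/s
Steady-state rate R = (F_in − F_out)/L = (703.89 − 410.88) / 298000 m = 9.833e-04 mm/s.
R = 9.833e-04 × 3600 × 24 = 85.0 mm/day.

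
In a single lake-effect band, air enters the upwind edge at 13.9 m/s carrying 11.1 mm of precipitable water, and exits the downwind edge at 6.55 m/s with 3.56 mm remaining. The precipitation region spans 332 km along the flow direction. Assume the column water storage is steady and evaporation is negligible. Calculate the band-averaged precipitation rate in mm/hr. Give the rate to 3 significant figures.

R ≈ 1.42 mm/hr

Column moisture flux per unit crosswind length is F = V × PW.
Inflow: F_in = 13.9 × 11.1 = 154.29 mm·m/s
Outflow: F_out = 6.55 × 3.56 = 23.318 mm·m/s
Steady-state rate R = (F_in − F_out)/L = (154.29 − 23.318) / 332000 m = 3.945e-04 mm/s.
R = 3.945e-04 × 3600 = 1.42 mm/hr.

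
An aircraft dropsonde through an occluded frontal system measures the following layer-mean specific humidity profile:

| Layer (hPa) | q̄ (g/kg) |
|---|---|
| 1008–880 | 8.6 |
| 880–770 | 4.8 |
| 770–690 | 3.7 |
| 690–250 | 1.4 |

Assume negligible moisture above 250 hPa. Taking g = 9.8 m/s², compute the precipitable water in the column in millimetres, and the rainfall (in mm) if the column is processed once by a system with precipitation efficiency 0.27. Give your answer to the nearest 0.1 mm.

Precipitable water is the column-integrated vapour mass per unit area: PW = (1/g) Σ q̄ Δp, with q in kg/kg and Δp in Pa (1 kg/m² of water = 1 mm).
Layer 1008–880 hPa: Δp = 128 hPa = 12800 Pa, q̄ = 0.0086 kg/kg → 0.0086 × 12800 / 9.8 = 11.23 mm
Layer 880–770 hPa: Δp = 110 hPa = 11000 Pa, q̄ = 0.0048 kg/kg → 0.0048 × 11000 / 9.8 = 5.39 mm
Layer 770–690 hPa: Δp = 80 hPa = 8000 Pa, q̄ = 0.0037 kg/kg → 0.0037 × 8000 / 9.8 = 3.02 mm
Layer 690–250 hPa: Δp = 440 hPa = 44000 Pa, q̄ = 0.0014 kg/kg → 0.0014 × 44000 / 9.8 = 6.29 mm
PW = 11.23 + 5.39 + 3.02 + 6.29 = 25.93 ≈ 25.9 mm.
Rainfall = ε × PW = 0.27 × 25.9 = 7.0 mm.

PW ≈ 25.9 mm; rainfall ≈ 7.0 mm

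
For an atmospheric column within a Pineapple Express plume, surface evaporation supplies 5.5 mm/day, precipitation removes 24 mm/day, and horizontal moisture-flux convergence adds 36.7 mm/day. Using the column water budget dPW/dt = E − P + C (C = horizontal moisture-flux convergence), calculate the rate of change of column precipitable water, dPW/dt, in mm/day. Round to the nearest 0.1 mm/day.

dPW/dt ≈ 18.2 mm/day

dPW/dt = E − P + C = 5.5 − 24 + (36.7) = 18.2 mm/day.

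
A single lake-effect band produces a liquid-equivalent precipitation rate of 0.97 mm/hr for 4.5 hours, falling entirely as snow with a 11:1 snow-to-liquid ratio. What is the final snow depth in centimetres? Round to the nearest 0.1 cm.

snow depth ≈ 4.8 cm

Liquid-equivalent depth = 0.97 × 4.5 = 4.365 mm.
Snow depth = 4.365 mm × 11 = 48.015 mm = 4.8 cm.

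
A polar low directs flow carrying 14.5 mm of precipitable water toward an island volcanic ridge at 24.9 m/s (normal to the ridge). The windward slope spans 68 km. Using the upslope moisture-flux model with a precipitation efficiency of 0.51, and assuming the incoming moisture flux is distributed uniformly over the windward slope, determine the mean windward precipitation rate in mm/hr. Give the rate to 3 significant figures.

Incoming column moisture flux per unit ridge length: F = V × PW = 24.9 × 14.5 = 361.05 mm·m/s.
Spread over the 68 km slope with efficiency ε = 0.51: R = ε·F/W = 0.51 × 361.05 / 68000 m = 2.708e-03 mm/s.
R = 2.708e-03 × 3600 = 9.75 mm/hr.

R ≈ 9.75 mm/hr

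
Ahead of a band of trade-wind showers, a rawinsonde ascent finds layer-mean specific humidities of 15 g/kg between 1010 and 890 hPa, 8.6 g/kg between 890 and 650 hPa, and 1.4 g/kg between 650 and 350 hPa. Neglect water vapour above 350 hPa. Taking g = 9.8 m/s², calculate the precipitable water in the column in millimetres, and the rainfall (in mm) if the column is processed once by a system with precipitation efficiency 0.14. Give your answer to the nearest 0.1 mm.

PW ≈ 43.7 mm; rainfall ≈ 6.1 mm

Precipitable water is the column-integrated vapour mass per unit area: PW = (1/g) Σ q̄ Δp, with q in kg/kg and Δp in Pa (1 kg/m² of water = 1 mm).
Layer 1010–890 hPa: Δp = 120 hPa = 12000 Pa, q̄ = 0.015 kg/kg → 0.015 × 12000 / 9.8 = 18.37 mm
Layer 890–650 hPa: Δp = 240 hPa = 24000 Pa, q̄ = 0.0086 kg/kg → 0.0086 × 24000 / 9.8 = 21.06 mm
Layer 650–350 hPa: Δp = 300 hPa = 30000 Pa, q̄ = 0.0014 kg/kg → 0.0014 × 30000 / 9.8 = 4.29 mm
PW = 18.37 + 21.06 + 4.29 = 43.72 ≈ 43.7 mm.
Rainfall = ε × PW = 0.14 × 43.7 = 6.1 mm.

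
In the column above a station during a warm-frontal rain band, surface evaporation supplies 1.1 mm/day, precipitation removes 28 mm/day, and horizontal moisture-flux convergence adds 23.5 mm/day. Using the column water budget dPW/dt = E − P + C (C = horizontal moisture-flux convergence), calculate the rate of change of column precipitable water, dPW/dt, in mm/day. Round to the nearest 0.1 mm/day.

dPW/dt ≈ -3.4 mm/day

dPW/dt = E − P + C = 1.1 − 28 + (23.5) = -3.4 mm/day.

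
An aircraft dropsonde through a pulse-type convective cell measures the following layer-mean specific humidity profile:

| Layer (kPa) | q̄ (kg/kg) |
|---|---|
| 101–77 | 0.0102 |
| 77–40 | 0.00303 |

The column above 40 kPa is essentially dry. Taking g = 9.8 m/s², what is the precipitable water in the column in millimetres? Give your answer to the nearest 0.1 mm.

PW ≈ 36.4 mm

Precipitable water is the column-integrated vapour mass per unit area: PW = (1/g) Σ q̄ Δp, with q in kg/kg and Δp in Pa (1 kg/m² of water = 1 mm).
Layer 101–77 kPa: Δp = 240 hPa = 24000 Pa, q̄ = 0.0102 kg/kg → 0.0102 × 24000 / 9.8 = 24.98 mm
Layer 77–40 kPa: Δp = 370 hPa = 37000 Pa, q̄ = 0.00303 kg/kg → 0.00303 × 37000 / 9.8 = 11.44 mm
PW = 24.98 + 11.44 = 36.42 ≈ 36.4 mm.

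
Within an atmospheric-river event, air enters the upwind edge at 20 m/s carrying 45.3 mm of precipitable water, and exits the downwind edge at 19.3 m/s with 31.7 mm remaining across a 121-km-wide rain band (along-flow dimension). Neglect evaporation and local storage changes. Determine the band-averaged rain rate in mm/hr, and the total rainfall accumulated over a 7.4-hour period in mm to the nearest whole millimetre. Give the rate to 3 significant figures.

Column moisture flux per unit crosswind length is F = V × PW.
Inflow: F_in = 20 × 45.3 = 906 mm·m/s
Outflow: F_out = 19.3 × 31.7 = 611.81 mm·m/s
Steady-state rate R = (F_in − F_out)/L = (906 − 611.81) / 121000 m = 2.431e-03 mm/s.
R = 2.431e-03 × 3600 = 8.75 mm/hr.
Over 7.4 h: total = 8.75 × 7.4 = 64.75 ≈ 65 mm.

R ≈ 8.75 mm/hr; total ≈ 65 mm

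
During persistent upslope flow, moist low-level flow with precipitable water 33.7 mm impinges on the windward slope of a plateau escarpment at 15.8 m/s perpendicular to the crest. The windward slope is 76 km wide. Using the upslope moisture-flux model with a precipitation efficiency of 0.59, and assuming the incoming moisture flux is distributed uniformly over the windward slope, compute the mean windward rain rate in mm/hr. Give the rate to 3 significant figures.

Incoming column moisture flux per unit ridge length: F = V × PW = 15.8 × 33.7 = 532.46 mm·m/s.
Spread over the 76 km slope with efficiency ε = 0.59: R = ε·F/W = 0.59 × 532.46 / 76000 m = 4.134e-03 mm/s.
R = 4.134e-03 × 3600 = 14.9 mm/hr.

R ≈ 14.9 mm/hr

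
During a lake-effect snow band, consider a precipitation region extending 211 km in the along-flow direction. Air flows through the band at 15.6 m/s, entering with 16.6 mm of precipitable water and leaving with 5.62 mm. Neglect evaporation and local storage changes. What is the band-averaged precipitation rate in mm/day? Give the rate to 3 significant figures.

Column moisture flux per unit crosswind length is F = V × PW.
Inflow: F_in = 15.6 × 16.6 = 258.96 mm·m/s
Outflow: F_out = 15.6 × 5.62 = 87.672 mm·m/s
Steady-state rate R = (F_in − F_out)/L = (258.96 − 87.672) / 211000 m = 8.118e-04 mm/s.
R = 8.118e-04 × 3600 × 24 = 70.1 mm/day.

R ≈ 70.1 mm/day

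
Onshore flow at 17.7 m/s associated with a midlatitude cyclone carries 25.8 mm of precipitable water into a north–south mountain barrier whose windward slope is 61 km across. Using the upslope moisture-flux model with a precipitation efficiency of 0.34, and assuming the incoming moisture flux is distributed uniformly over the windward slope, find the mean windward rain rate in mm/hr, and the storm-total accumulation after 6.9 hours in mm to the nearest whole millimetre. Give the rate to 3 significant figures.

R ≈ 9.16 mm/hr; total ≈ 63 mm

Incoming column moisture flux per unit ridge length: F = V × PW = 17.7 × 25.8 = 456.66 mm·m/s.
Spread over the 61 km slope with efficiency ε = 0.34: R = ε·F/W = 0.34 × 456.66 / 61000 m = 2.545e-03 mm/s.
R = 2.545e-03 × 3600 = 9.16 mm/hr.
Over 6.9 h: total = 9.16 × 6.9 = 63.204 ≈ 63 mm.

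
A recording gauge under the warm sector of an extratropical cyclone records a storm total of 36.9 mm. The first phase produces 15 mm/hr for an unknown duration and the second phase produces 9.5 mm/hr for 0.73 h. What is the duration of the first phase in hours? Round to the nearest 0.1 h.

duration ≈ 2.0 h

Known phases: 9.5 × 0.73 = 6.935 mm.
Remaining depth = 36.9 − 6.935 = 29.965 mm.
Duration = 29.965 / 15 = 2.0 h.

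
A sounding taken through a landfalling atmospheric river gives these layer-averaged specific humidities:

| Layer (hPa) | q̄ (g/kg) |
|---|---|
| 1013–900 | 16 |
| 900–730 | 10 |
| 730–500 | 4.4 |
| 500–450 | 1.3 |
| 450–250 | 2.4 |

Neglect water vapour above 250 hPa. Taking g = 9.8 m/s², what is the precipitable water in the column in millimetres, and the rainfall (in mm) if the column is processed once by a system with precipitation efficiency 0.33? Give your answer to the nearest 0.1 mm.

PW ≈ 51.7 mm; rainfall ≈ 17.1 mm

Precipitable water is the column-integrated vapour mass per unit area: PW = (1/g) Σ q̄ Δp, with q in kg/kg and Δp in Pa (1 kg/m² of water = 1 mm).
Layer 1013–900 hPa: Δp = 113 hPa = 11300 Pa, q̄ = 0.016 kg/kg → 0.016 × 11300 / 9.8 = 18.45 mm
Layer 900–730 hPa: Δp = 170 hPa = 17000 Pa, q̄ = 0.01 kg/kg → 0.01 × 17000 / 9.8 = 17.35 mm
Layer 730–500 hPa: Δp = 230 hPa = 23000 Pa, q̄ = 0.0044 kg/kg → 0.0044 × 23000 / 9.8 = 10.33 mm
Layer 500–450 hPa: Δp = 50 hPa = 5000 Pa, q̄ = 0.0013 kg/kg → 0.0013 × 5000 / 9.8 = 0.66 mm
Layer 450–250 hPa: Δp = 200 hPa = 20000 Pa, q̄ = 0.0024 kg/kg → 0.0024 × 20000 / 9.8 = 4.90 mm
PW = 18.45 + 17.35 + 10.33 + 0.66 + 4.90 = 51.69 ≈ 51.7 mm.
Rainfall = ε × PW = 0.33 × 51.7 = 17.1 mm.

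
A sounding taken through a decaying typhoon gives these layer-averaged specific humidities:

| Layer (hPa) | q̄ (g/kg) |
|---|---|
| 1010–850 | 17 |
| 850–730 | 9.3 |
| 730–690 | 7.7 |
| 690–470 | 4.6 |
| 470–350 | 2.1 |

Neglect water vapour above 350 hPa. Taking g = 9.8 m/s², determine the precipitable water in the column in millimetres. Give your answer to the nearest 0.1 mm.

PW ≈ 55.2 mm

Precipitable water is the column-integrated vapour mass per unit area: PW = (1/g) Σ q̄ Δp, with q in kg/kg and Δp in Pa (1 kg/m² of water = 1 mm).
Layer 1010–850 hPa: Δp = 160 hPa = 16000 Pa, q̄ = 0.017 kg/kg → 0.017 × 16000 / 9.8 = 27.76 mm
Layer 850–730 hPa: Δp = 120 hPa = 12000 Pa, q̄ = 0.0093 kg/kg → 0.0093 × 12000 / 9.8 = 11.39 mm
Layer 730–690 hPa: Δp = 40 hPa = 4000 Pa, q̄ = 0.0077 kg/kg → 0.0077 × 4000 / 9.8 = 3.14 mm
Layer 690–470 hPa: Δp = 220 hPa = 22000 Pa, q̄ = 0.0046 kg/kg → 0.0046 × 22000 / 9.8 = 10.33 mm
Layer 470–350 hPa: Δp = 120 hPa = 12000 Pa, q̄ = 0.0021 kg/kg → 0.0021 × 12000 / 9.8 = 2.57 mm
PW = 27.76 + 11.39 + 3.14 + 10.33 + 2.57 = 55.19 ≈ 55.2 mm.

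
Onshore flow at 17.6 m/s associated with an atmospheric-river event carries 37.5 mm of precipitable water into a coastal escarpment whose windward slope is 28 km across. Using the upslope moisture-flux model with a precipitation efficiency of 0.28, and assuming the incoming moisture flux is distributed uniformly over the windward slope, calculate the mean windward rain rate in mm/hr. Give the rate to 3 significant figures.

R ≈ 23.8 mm/hr

Incoming column moisture flux per unit ridge length: F = V × PW = 17.6 × 37.5 = 660 mm·m/s.
Spread over the 28 km slope with efficiency ε = 0.28: R = ε·F/W = 0.28 × 660 / 28000 m = 6.600e-03 mm/s.
R = 6.600e-03 × 3600 = 23.8 mm/hr.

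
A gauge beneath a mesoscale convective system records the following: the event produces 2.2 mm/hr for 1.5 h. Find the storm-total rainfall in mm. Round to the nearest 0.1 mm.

Total = Σ Rᵢ Δtᵢ = 2.2 × 1.5
      = 3.3 = 3.3 mm.

total ≈ 3.3 mm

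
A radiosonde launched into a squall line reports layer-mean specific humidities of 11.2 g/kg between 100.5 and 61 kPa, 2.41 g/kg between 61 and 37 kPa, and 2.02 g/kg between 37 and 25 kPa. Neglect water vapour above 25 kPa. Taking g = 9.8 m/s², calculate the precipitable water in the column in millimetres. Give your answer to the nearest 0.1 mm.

Precipitable water is the column-integrated vapour mass per unit area: PW = (1/g) Σ q̄ Δp, with q in kg/kg and Δp in Pa (1 kg/m² of water = 1 mm).
Layer 100.5–61 kPa: Δp = 395 hPa = 39500 Pa, q̄ = 0.0112 kg/kg → 0.0112 × 39500 / 9.8 = 45.14 mm
Layer 61–37 kPa: Δp = 240 hPa = 24000 Pa, q̄ = 0.00241 kg/kg → 0.00241 × 24000 / 9.8 = 5.90 mm
Layer 37–25 kPa: Δp = 120 hPa = 12000 Pa, q̄ = 0.00202 kg/kg → 0.00202 × 12000 / 9.8 = 2.47 mm
PW = 45.14 + 5.90 + 2.47 = 53.51 ≈ 53.5 mm.

PW ≈ 53.5 mm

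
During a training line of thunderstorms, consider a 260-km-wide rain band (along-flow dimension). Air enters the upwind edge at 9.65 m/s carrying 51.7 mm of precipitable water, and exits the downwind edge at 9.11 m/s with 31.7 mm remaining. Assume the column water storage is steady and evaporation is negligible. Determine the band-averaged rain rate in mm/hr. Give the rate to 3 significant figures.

Column moisture flux per unit crosswind length is F = V × PW.
Inflow: F_in = 9.65 × 51.7 = 498.905 mm·m/s
Outflow: F_out = 9.11 × 31.7 = 288.787 mm·m/s
Steady-state rate R = (F_in − F_out)/L = (498.905 − 288.787) / 260000 m = 8.081e-04 mm/s.
R = 8.081e-04 × 3600 = 2.91 mm/hr.

R ≈ 2.91 mm/hr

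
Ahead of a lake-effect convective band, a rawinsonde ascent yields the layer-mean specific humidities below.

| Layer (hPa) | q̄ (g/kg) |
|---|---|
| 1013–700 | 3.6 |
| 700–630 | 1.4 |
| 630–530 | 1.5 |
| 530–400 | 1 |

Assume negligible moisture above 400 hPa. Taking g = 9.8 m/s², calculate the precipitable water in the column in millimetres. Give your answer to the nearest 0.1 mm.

Precipitable water is the column-integrated vapour mass per unit area: PW = (1/g) Σ q̄ Δp, with q in kg/kg and Δp in Pa (1 kg/m² of water = 1 mm).
Layer 1013–700 hPa: Δp = 313 hPa = 31300 Pa, q̄ = 0.0036 kg/kg → 0.0036 × 31300 / 9.8 = 11.50 mm
Layer 700–630 hPa: Δp = 70 hPa = 7000 Pa, q̄ = 0.0014 kg/kg → 0.0014 × 7000 / 9.8 = 1.00 mm
Layer 630–530 hPa: Δp = 100 hPa = 10000 Pa, q̄ = 0.0015 kg/kg → 0.0015 × 10000 / 9.8 = 1.53 mm
Layer 530–400 hPa: Δp = 130 hPa = 13000 Pa, q̄ = 0.001 kg/kg → 0.001 × 13000 / 9.8 = 1.33 mm
PW = 11.50 + 1.00 + 1.53 + 1.33 = 15.36 ≈ 15.4 mm.

PW ≈ 15.4 mm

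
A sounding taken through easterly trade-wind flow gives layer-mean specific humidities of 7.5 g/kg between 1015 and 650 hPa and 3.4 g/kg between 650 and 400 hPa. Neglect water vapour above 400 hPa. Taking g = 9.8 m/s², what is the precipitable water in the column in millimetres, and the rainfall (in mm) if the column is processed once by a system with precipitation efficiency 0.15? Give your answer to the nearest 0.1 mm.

PW ≈ 36.6 mm; rainfall ≈ 5.5 mm

Precipitable water is the column-integrated vapour mass per unit area: PW = (1/g) Σ q̄ Δp, with q in kg/kg and Δp in Pa (1 kg/m² of water = 1 mm).
Layer 1015–650 hPa: Δp = 365 hPa = 36500 Pa, q̄ = 0.0075 kg/kg → 0.0075 × 36500 / 9.8 = 27.93 mm
Layer 650–400 hPa: Δp = 250 hPa = 25000 Pa, q̄ = 0.0034 kg/kg → 0.0034 × 25000 / 9.8 = 8.67 mm
PW = 27.93 + 8.67 = 36.60 ≈ 36.6 mm.
Rainfall = ε × PW = 0.15 × 36.6 = 5.5 mm.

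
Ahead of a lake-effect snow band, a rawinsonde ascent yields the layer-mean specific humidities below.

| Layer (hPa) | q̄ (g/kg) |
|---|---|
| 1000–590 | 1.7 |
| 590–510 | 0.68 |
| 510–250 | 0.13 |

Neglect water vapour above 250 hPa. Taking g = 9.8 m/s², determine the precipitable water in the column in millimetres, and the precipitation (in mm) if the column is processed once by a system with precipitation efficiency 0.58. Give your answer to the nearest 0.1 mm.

PW ≈ 8.0 mm; precipitation ≈ 4.6 mm

Precipitable water is the column-integrated vapour mass per unit area: PW = (1/g) Σ q̄ Δp, with q in kg/kg and Δp in Pa (1 kg/m² of water = 1 mm).
Layer 1000–590 hPa: Δp = 410 hPa = 41000 Pa, q̄ = 0.0017 kg/kg → 0.0017 × 41000 / 9.8 = 7.11 mm
Layer 590–510 hPa: Δp = 80 hPa = 8000 Pa, q̄ = 0.00068 kg/kg → 0.00068 × 8000 / 9.8 = 0.56 mm
Layer 510–250 hPa: Δp = 260 hPa = 26000 Pa, q̄ = 0.00013 kg/kg → 0.00013 × 26000 / 9.8 = 0.34 mm
PW = 7.11 + 0.56 + 0.34 = 8.01 ≈ 8.0 mm.
Precipitation = ε × PW = 0.58 × 8.0 = 4.6 mm.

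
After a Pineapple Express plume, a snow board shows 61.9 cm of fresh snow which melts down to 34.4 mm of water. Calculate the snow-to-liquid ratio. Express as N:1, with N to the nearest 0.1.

Ratio = snow depth / SWE = 619 mm / 34.4 mm = 18.0, i.e. 18.0:1.

ratio ≈ 18.0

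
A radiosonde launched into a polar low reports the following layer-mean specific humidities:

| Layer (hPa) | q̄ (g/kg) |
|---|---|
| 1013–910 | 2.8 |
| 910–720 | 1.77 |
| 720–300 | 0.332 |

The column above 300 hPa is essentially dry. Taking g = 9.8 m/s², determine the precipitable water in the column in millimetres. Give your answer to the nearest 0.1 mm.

PW ≈ 7.8 mm

Precipitable water is the column-integrated vapour mass per unit area: PW = (1/g) Σ q̄ Δp, with q in kg/kg and Δp in Pa (1 kg/m² of water = 1 mm).
Layer 1013–910 hPa: Δp = 103 hPa = 10300 Pa, q̄ = 0.0028 kg/kg → 0.0028 × 10300 / 9.8 = 2.94 mm
Layer 910–720 hPa: Δp = 190 hPa = 19000 Pa, q̄ = 0.00177 kg/kg → 0.00177 × 19000 / 9.8 = 3.43 mm
Layer 720–300 hPa: Δp = 420 hPa = 42000 Pa, q̄ = 0.000332 kg/kg → 0.000332 × 42000 / 9.8 = 1.42 mm
PW = 2.94 + 3.43 + 1.42 = 7.79 ≈ 7.8 mm.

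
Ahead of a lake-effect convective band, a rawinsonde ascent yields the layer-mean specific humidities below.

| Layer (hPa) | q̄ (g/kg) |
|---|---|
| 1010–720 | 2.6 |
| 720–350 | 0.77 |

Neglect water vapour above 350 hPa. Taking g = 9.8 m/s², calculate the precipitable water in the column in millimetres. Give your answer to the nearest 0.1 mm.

Precipitable water is the column-integrated vapour mass per unit area: PW = (1/g) Σ q̄ Δp, with q in kg/kg and Δp in Pa (1 kg/m² of water = 1 mm).
Layer 1010–720 hPa: Δp = 290 hPa = 29000 Pa, q̄ = 0.0026 kg/kg → 0.0026 × 29000 / 9.8 = 7.69 mm
Layer 720–350 hPa: Δp = 370 hPa = 37000 Pa, q̄ = 0.00077 kg/kg → 0.00077 × 37000 / 9.8 = 2.91 mm
PW = 7.69 + 2.91 = 10.60 ≈ 10.6 mm.

PW ≈ 10.6 mm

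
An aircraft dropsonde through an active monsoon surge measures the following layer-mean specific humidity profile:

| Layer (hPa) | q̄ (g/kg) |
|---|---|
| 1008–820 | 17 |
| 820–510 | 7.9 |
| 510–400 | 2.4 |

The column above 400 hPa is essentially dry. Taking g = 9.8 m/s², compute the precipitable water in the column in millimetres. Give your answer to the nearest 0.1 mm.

PW ≈ 60.3 mm

Precipitable water is the column-integrated vapour mass per unit area: PW = (1/g) Σ q̄ Δp, with q in kg/kg and Δp in Pa (1 kg/m² of water = 1 mm).
Layer 1008–820 hPa: Δp = 188 hPa = 18800 Pa, q̄ = 0.017 kg/kg → 0.017 × 18800 / 9.8 = 32.61 mm
Layer 820–510 hPa: Δp = 310 hPa = 31000 Pa, q̄ = 0.0079 kg/kg → 0.0079 × 31000 / 9.8 = 24.99 mm
Layer 510–400 hPa: Δp = 110 hPa = 11000 Pa, q̄ = 0.0024 kg/kg → 0.0024 × 11000 / 9.8 = 2.69 mm
PW = 32.61 + 24.99 + 2.69 = 60.29 ≈ 60.3 mm.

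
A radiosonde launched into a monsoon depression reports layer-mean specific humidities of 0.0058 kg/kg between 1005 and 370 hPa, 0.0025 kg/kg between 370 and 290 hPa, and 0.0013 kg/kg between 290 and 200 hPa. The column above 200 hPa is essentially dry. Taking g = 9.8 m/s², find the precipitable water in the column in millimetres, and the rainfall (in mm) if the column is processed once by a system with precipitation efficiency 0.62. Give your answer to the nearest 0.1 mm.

PW ≈ 40.8 mm; rainfall ≈ 25.3 mm

Precipitable water is the column-integrated vapour mass per unit area: PW = (1/g) Σ q̄ Δp, with q in kg/kg and Δp in Pa (1 kg/m² of water = 1 mm).
Layer 1005–370 hPa: Δp = 635 hPa = 63500 Pa, q̄ = 0.0058 kg/kg → 0.0058 × 63500 / 9.8 = 37.58 mm
Layer 370–290 hPa: Δp = 80 hPa = 8000 Pa, q̄ = 0.0025 kg/kg → 0.0025 × 8000 / 9.8 = 2.04 mm
Layer 290–200 hPa: Δp = 90 hPa = 9000 Pa, q̄ = 0.0013 kg/kg → 0.0013 × 9000 / 9.8 = 1.19 mm
PW = 37.58 + 2.04 + 1.19 = 40.81 ≈ 40.8 mm.
Rainfall = ε × PW = 0.62 × 40.8 = 25.3 mm.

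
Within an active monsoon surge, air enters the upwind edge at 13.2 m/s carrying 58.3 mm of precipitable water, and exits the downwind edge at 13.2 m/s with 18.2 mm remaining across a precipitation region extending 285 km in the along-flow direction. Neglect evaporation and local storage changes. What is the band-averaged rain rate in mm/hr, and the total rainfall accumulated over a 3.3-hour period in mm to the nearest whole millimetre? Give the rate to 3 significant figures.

Column moisture flux per unit crosswind length is F = V × PW.
Inflow: F_in = 13.2 × 58.3 = 769.56 mm·m/s
Outflow: F_out = 13.2 × 18.2 = 240.24 mm·m/s
Steady-state rate R = (F_in − F_out)/L = (769.56 − 240.24) / 285000 m = 1.857e-03 mm/s.
R = 1.857e-03 × 3600 = 6.69 mm/hr.
Over 3.3 h: total = 6.69 × 3.3 = 22.077 ≈ 22 mm.

R ≈ 6.69 mm/hr; total ≈ 22 mm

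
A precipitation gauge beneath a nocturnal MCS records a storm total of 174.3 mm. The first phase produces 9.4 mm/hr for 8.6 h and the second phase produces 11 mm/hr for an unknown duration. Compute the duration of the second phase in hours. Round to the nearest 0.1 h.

Known phases: 9.4 × 8.6 = 80.84 mm.
Remaining depth = 174.3 − 80.84 = 93.46 mm.
Duration = 93.46 / 11 = 8.5 h.

duration ≈ 8.5 h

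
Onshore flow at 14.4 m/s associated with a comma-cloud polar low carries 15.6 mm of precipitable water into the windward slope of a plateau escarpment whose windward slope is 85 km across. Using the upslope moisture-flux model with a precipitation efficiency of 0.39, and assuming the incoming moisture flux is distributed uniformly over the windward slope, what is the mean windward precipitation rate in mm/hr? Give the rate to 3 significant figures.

Incoming column moisture flux per unit ridge length: F = V × PW = 14.4 × 15.6 = 224.64 mm·m/s.
Spread over the 85 km slope with efficiency ε = 0.39: R = ε·F/W = 0.39 × 224.64 / 85000 m = 1.031e-03 mm/s.
R = 1.031e-03 × 3600 = 3.71 mm/hr.

R ≈ 3.71 mm/hr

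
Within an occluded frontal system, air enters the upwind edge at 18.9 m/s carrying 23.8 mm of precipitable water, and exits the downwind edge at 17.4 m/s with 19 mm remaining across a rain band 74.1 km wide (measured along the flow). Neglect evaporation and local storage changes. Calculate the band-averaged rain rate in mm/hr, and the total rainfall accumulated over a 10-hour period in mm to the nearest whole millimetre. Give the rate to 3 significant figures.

Column moisture flux per unit crosswind length is F = V × PW.
Inflow: F_in = 18.9 × 23.8 = 449.82 mm·m/s
Outflow: F_out = 17.4 × 19 = 330.6 mm·m/s
Steady-state rate R = (F_in − F_out)/L = (449.82 − 330.6) / 74100 m = 1.609e-03 mm/s.
R = 1.609e-03 × 3600 = 5.79 mm/hr.
Over 10 h: total = 5.79 × 10 = 57.9 ≈ 58 mm.

R ≈ 5.79 mm/hr; total ≈ 58 mm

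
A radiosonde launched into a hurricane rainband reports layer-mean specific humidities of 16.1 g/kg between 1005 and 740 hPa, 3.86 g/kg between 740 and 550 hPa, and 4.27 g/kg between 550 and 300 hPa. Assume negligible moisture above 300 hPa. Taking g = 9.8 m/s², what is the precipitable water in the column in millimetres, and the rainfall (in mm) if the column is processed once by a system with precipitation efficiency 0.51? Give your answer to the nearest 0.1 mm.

Precipitable water is the column-integrated vapour mass per unit area: PW = (1/g) Σ q̄ Δp, with q in kg/kg and Δp in Pa (1 kg/m² of water = 1 mm).
Layer 1005–740 hPa: Δp = 265 hPa = 26500 Pa, q̄ = 0.0161 kg/kg → 0.0161 × 26500 / 9.8 = 43.54 mm
Layer 740–550 hPa: Δp = 190 hPa = 19000 Pa, q̄ = 0.00386 kg/kg → 0.00386 × 19000 / 9.8 = 7.48 mm
Layer 550–300 hPa: Δp = 250 hPa = 25000 Pa, q̄ = 0.00427 kg/kg → 0.00427 × 25000 / 9.8 = 10.89 mm
PW = 43.54 + 7.48 + 10.89 = 61.91 ≈ 61.9 mm.
Rainfall = ε × PW = 0.51 × 61.9 = 31.6 mm.

PW ≈ 61.9 mm; rainfall ≈ 31.6 mm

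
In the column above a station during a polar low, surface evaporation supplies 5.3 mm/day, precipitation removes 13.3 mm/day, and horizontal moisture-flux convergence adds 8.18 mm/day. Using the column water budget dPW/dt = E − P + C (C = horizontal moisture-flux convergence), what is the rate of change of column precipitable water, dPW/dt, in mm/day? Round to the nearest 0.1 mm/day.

dPW/dt ≈ 0.2 mm/day

dPW/dt = E − P + C = 5.3 − 13.3 + (8.18) = 0.2 mm/day.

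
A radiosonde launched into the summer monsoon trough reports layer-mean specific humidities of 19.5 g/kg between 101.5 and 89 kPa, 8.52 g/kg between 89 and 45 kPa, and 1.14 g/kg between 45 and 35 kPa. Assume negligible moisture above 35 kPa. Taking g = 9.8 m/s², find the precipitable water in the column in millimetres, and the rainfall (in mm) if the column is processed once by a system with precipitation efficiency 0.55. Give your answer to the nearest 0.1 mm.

Precipitable water is the column-integrated vapour mass per unit area: PW = (1/g) Σ q̄ Δp, with q in kg/kg and Δp in Pa (1 kg/m² of water = 1 mm).
Layer 101.5–89 kPa: Δp = 125 hPa = 12500 Pa, q̄ = 0.0195 kg/kg → 0.0195 × 12500 / 9.8 = 24.87 mm
Layer 89–45 kPa: Δp = 440 hPa = 44000 Pa, q̄ = 0.00852 kg/kg → 0.00852 × 44000 / 9.8 = 38.25 mm
Layer 45–35 kPa: Δp = 100 hPa = 10000 Pa, q̄ = 0.00114 kg/kg → 0.00114 × 10000 / 9.8 = 1.16 mm
PW = 24.87 + 38.25 + 1.16 = 64.28 ≈ 64.3 mm.
Rainfall = ε × PW = 0.55 × 64.3 = 35.4 mm.

PW ≈ 64.3 mm; rainfall ≈ 35.4 mm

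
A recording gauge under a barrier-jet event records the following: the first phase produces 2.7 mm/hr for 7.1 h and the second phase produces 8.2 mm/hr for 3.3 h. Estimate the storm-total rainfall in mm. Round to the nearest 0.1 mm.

Total = Σ Rᵢ Δtᵢ = 2.7 × 7.1 + 8.2 × 3.3
      = 19.17 + 27.06 = 46.2 mm.

total ≈ 46.2 mm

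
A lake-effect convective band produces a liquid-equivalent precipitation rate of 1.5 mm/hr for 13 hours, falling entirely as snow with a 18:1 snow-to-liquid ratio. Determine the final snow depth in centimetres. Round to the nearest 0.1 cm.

snow depth ≈ 35.1 cm

Liquid-equivalent depth = 1.5 × 13 = 19.5 mm.
Snow depth = 19.5 mm × 18 = 351 mm = 35.1 cm.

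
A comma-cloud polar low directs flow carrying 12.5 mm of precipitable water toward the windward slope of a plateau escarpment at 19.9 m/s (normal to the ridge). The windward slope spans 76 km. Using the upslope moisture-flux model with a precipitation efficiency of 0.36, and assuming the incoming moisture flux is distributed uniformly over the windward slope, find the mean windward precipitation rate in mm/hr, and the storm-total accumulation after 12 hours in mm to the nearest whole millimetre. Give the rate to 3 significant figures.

R ≈ 4.24 mm/hr; total ≈ 51 mm

Incoming column moisture flux per unit ridge length: F = V × PW = 19.9 × 12.5 = 248.75 mm·m/s.
Spread over the 76 km slope with efficiency ε = 0.36: R = ε·F/W = 0.36 × 248.75 / 76000 m = 1.178e-03 mm/s.
R = 1.178e-03 × 3600 = 4.24 mm/hr.
Over 12 h: total = 4.24 × 12 = 50.88 ≈ 51 mm.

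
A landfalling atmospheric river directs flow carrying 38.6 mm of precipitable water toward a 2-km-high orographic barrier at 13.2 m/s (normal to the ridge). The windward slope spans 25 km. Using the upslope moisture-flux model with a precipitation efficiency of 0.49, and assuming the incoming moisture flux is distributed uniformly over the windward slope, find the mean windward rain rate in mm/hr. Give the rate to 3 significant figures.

R ≈ 36.0 mm/hr

Incoming column moisture flux per unit ridge length: F = V × PW = 13.2 × 38.6 = 509.52 mm·m/s.
Spread over the 25 km slope with efficiency ε = 0.49: R = ε·F/W = 0.49 × 509.52 / 25000 m = 9.987e-03 mm/s.
R = 9.987e-03 × 3600 = 36.0 mm/hr.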